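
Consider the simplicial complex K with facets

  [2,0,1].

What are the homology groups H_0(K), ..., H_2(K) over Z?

Take the total order 0 < 1 < 2 on the vertex set. Then K (dimension 2) consists of the simplices:

  0-simplices (3): [0], [1], [2]
  1-simplices (3): [0,1], [0,2], [1,2]
  2-simplices (1): [0,1,2]

Hence C_0 ≅ Z^3, C_1 ≅ Z^3, C_2 ≅ Z^1.

∂_1: C_1 → C_0 maps an edge to its endpoints' difference, ∂[p,q] = q − p. For instance
  ∂[1,2] = [2] − [1].
The 3×3 boundary matrix has rank 2 and Smith normal form diag(1,1).

∂_2: C_2 → C_1 acts by ∂[p,q,r] = [q,r] − [p,r] + [p,q]. For instance
  ∂[0,1,2] = [1,2] − [0,2] + [0,1].
As a 3×1 matrix over Z this has rank 1, with invariant factors (1).

Computing H_k = (kernel of ∂_k) / (image of ∂_{k+1}):

  H_0: rank C_0 − rank ∂_1 = 3 − 2 = 1, and the invariant factors of ∂_1 are all 1, so H_0 = Z.
  H_1: rank ker ∂_1 − rank ∂_2 = (3 − 2) − 1 = 0, and the invariant factors of ∂_2 are all 1, so H_1 = 0.
  H_2: rank ker ∂_2 − rank ∂_3 = (1 − 1) − 0 = 0, and there is no ∂_3, so H_2 = 0.

As a check, the Euler characteristic is 3 − 3 + 1 = 1, which agrees with 1 − 0 + 0 = 1.
(K is a triangulation of the 2-simplex.)

H_0 ≅ Z,  H_1 = 0,  H_2 = 0.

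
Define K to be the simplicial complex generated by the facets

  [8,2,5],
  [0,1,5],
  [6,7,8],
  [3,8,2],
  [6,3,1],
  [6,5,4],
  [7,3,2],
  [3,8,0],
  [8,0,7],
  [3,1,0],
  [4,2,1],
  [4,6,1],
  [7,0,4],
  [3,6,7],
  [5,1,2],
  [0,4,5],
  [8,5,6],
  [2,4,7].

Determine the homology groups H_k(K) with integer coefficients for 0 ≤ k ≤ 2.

H_0 ≅ Z,  H_1 ≅ Z ⊕ Z/2,  H_2 = 0.

Take the total order 0 < 1 < 2 < 3 < 4 < 5 < 6 < 7 < 8 on the vertex set. Then K (dimension 2) consists of the simplices:

  0-simplices (9): [0], [1], [2], [3], [4], [5], [6], [7], [8]
  1-simplices (27): (27 of them)
  2-simplices (18): [0,1,3], [0,1,5], [0,3,8], [0,4,5], [0,4,7], [0,7,8], [1,2,4], [1,2,5], [1,3,6], [1,4,6], [2,3,7], [2,3,8], [2,4,7], [2,5,8], [3,6,7], [4,5,6], [5,6,8], [6,7,8]

giving chain groups C_0 ≅ Z^9, C_1 ≅ Z^27, C_2 ≅ Z^18.

∂_1: C_1 → C_0 is given by ∂[p,q] = [q] − [p].
The 9×27 boundary matrix has rank 8 and Smith normal form diag(1,1,1,1,1,1,1,1).

Boundary ∂_2: C_2 → C_1 acts by ∂[p,q,r] = [q,r] − [p,r] + [p,q]. For instance
  ∂[2,3,8] = [3,8] − [2,8] + [2,3],
  ∂[0,4,5] = [4,5] − [0,5] + [0,4].
The resulting 27×18 matrix has rank 18, and its Smith normal form has invariant factors (1,1,1,1,1,1,1,1,1,1,1,1,1,1,1,1,1,2).

Computing H_k = (kernel of ∂_k) / (image of ∂_{k+1}):

  H_0: rank C_0 − rank ∂_1 = 9 − 8 = 1, and the invariant factors of ∂_1 are all 1, so H_0 ≅ Z.
  H_1: rank ker ∂_1 − rank ∂_2 = (27 − 8) − 18 = 1, and ∂_2 has invariant factor 2 > 1, so H_1 ≅ Z ⊕ Z/2.
  H_2: rank ker ∂_2 − rank ∂_3 = (18 − 18) − 0 = 0, and there is no ∂_3, so H_2 ≅ 0.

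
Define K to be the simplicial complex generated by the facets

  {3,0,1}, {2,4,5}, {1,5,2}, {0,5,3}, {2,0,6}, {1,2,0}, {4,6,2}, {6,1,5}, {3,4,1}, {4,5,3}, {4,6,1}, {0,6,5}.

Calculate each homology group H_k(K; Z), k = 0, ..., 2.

K has 7 vertices, 18 edges, 12 triangles.
rank ∂_0 = 0, rank ∂_1 = 6 ⇒ b_0 = 7 − 0 − 6 = 1; all invariant factors of ∂_1 are 1 so no torsion. So H_0 = Z.
rank ∂_1 = 6, rank ∂_2 = 12 ⇒ b_1 = 18 − 6 − 12 = 0; ∂_2 has invariant factor(s) [2] giving torsion. So H_1 = Z/2Z.
rank ∂_2 = 12, rank ∂_3 = 0 ⇒ b_2 = 12 − 12 − 0 = 0. So H_2 = 0.

H_0 ≅ Z,  H_1 ≅ Z/2Z,  H_2 = 0.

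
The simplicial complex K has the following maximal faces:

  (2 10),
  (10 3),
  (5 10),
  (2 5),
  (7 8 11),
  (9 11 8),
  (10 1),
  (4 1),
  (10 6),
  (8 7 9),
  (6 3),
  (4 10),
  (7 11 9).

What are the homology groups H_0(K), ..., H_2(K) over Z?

H_0 = Z^2,  H_1 = Z^3,  H_2 = Z.

Order the vertices as 1 < 2 < 3 < 4 < 5 < 6 < 7 < 8 < 9 < 10 < 11. Listing each simplex with vertices in this order, K has dimension 2 with simplices:

  0-simplices (11): [1], [2], [3], [4], [5], [6], [7], [8], [9], [10], [11]
  1-simplices (15): [1,4], [1,10], [2,5], [2,10], [3,6], [3,10], [4,10], [5,10], [6,10], [7,8], [7,9], [7,11], [8,9], [8,11], [9,11]
  2-simplices (4): [7,8,9], [7,8,11], [7,9,11], [8,9,11]

Hence C_0 ≅ Z^11, C_1 ≅ Z^15, C_2 ≅ Z^4.

The boundary map ∂_1: C_1 → C_0 is given by ∂[p,q] = [q] − [p].
The 11×15 boundary matrix has rank 9 and Smith normal form diag(1,1,1,1,1,1,1,1,1).

∂_2: C_2 → C_1 sends each 2-simplex [p,q,r] to [q,r] − [p,r] + [p,q]. For instance
  ∂[7,9,11] = [9,11] − [7,11] + [7,9],
  ∂[8,9,11] = [9,11] − [8,11] + [8,9].
As a 15×4 matrix over Z this has rank 3, with invariant factors (1,1,1).

Computing H_k = (kernel of ∂_k) / (image of ∂_{k+1}):

  H_0: rank C_0 − rank ∂_1 = 11 − 9 = 2, and the invariant factors of ∂_1 are all 1, so H_0 ≅ Z^2.
  H_1: rank ker ∂_1 − rank ∂_2 = (15 − 9) − 3 = 3, and the invariant factors of ∂_2 are all 1, so H_1 ≅ Z^3.
  H_2: rank ker ∂_2 − rank ∂_3 = (4 − 3) − 0 = 1, and there is no ∂_3, so H_2 ≅ Z.

As a check, the Euler characteristic is 11 − 15 + 4 = 0, which agrees with 2 − 3 + 1 = 0.
(K is a triangulation of the disjoint union of the 2-sphere S^2 and a wedge of 3 circles.)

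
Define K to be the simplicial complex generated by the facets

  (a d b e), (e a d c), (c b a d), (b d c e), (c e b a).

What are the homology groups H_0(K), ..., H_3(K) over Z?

Order the vertices as a < b < c < d < e. Listing each simplex with vertices in this order, K has dimension 3 with simplices:

  0-simplices (5): a, b, c, d, e
  1-simplices (10): ab, ac, ad, ae, bc, bd, be, cd, ce, de
  2-simplices (10): abc, abd, abe, acd, ace, ade, bcd, bce, bde, cde
  3-simplices (5): abcd, abce, abde, acde, bcde

so the chain groups are C_0 ≅ Z^5, C_1 ≅ Z^10, C_2 ≅ Z^10, C_3 ≅ Z^5.

The boundary map ∂_1: C_1 → C_0 is given by ∂[p,q] = [q] − [p].
As a 5×10 matrix over Z this has rank 4, with invariant factors (1,1,1,1).

Boundary ∂_2: C_2 → C_1 maps a triangle to the signed sum of its edges. For instance
  ∂ade = de − ae + ad,
  ∂ace = ce − ae + ac.
As a 10×10 matrix over Z this has rank 6, with invariant factors (1,1,1,1,1,1).

∂_3: C_3 → C_2 sends each 3-simplex σ to the alternating sum Σ_i (−1)^i (σ with its i-th vertex removed). For instance
  ∂acde = cde − ade + ace − acd,
  ∂abcd = bcd − acd + abd − abc.
As a 10×5 matrix over Z this has rank 4, with invariant factors (1,1,1,1).

Now H_k = ker ∂_k / im ∂_{k+1}, so:

  H_0: rank C_0 − rank ∂_1 = 5 − 4 = 1, and the invariant factors of ∂_1 are all 1, so H_0 = Z.
  H_1: rank ker ∂_1 − rank ∂_2 = (10 − 4) − 6 = 0, and the invariant factors of ∂_2 are all 1, so H_1 = 0.
  H_2: rank ker ∂_2 − rank ∂_3 = (10 − 6) − 4 = 0, and the invariant factors of ∂_3 are all 1, so H_2 = 0.
  H_3: rank ker ∂_3 − rank ∂_4 = (5 − 4) − 0 = 1, and there is no ∂_4, so H_3 = Z.

As a check, the Euler characteristic is 5 − 10 + 10 − 5 = 0, which agrees with 1 − 0 + 0 − 1 = 0.

H_0 = Z,  H_1 = 0,  H_2 = 0,  H_3 = Z.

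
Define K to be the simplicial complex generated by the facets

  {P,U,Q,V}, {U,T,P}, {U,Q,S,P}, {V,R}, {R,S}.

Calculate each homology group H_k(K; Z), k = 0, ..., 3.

Fix the vertex order P < Q < R < S < T < U < V and write every simplex with vertices in increasing order. Then dim K = 3 and the simplices of K are:

  0-simplices (7): P, Q, R, S, T, U, V
  1-simplices (13): PQ, PS, PT, PU, PV, QS, QU, QV, RS, RV, SU, TU, UV
  2-simplices (8): PQS, PQU, PQV, PSU, PTU, PUV, QSU, QUV
  3-simplices (2): PQSU, PQUV

Hence C_0 ≅ Z^7, C_1 ≅ Z^13, C_2 ≅ Z^8, C_3 ≅ Z^2.

∂_1: C_1 → C_0 sends each edge [p,q] (with p < q) to q − p. For instance
  ∂QV = V − Q.
The resulting 7×13 matrix has rank 6, and its Smith normal form has invariant factors (1,1,1,1,1,1).

Boundary ∂_2: C_2 → C_1 sends each 2-simplex [p,q,r] to [q,r] − [p,r] + [p,q]. For instance
  ∂PTU = TU − PU + PT,
  ∂PQV = QV − PV + PQ.
The resulting 13×8 matrix has rank 6, and its Smith normal form has invariant factors (1,1,1,1,1,1).

Boundary ∂_3: C_3 → C_2 sends each 3-simplex σ to the alternating sum Σ_i (−1)^i (σ with its i-th vertex removed). For instance
  ∂PQUV = QUV − PUV + PQV − PQU,
  ∂PQSU = QSU − PSU + PQU − PQS.
This gives a 8×2 integer matrix of rank 2; reducing to Smith normal form yields diagonal entries (1,1).

Reading off H_k = ker ∂_k / im ∂_{k+1}:

  H_0: rank C_0 − rank ∂_1 = 7 − 6 = 1, and the invariant factors of ∂_1 are all 1, so H_0 = Z.
  H_1: rank ker ∂_1 − rank ∂_2 = (13 − 6) − 6 = 1, and the invariant factors of ∂_2 are all 1, so H_1 = Z.
  H_2: rank ker ∂_2 − rank ∂_3 = (8 − 6) − 2 = 0, and the invariant factors of ∂_3 are all 1, so H_2 = 0.
  H_3: rank ker ∂_3 − rank ∂_4 = (2 − 2) − 0 = 0, and there is no ∂_4, so H_3 = 0.

H_0 ≅ Z,  H_1 ≅ Z,  H_2 = 0,  H_3 = 0.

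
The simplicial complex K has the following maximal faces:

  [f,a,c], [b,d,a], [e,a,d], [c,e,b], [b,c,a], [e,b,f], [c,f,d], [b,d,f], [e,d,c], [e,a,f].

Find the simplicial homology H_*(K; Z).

Fix the vertex order a < b < c < d < e < f and write every simplex with vertices in increasing order. Then dim K = 2 and the simplices of K are:

  0-simplices (6): a, b, c, d, e, f
  1-simplices (15): ab, ac, ad, ae, af, bc, bd, be, bf, cd, ce, cf, de, df, ef
  2-simplices (10): abc, abd, acf, ade, aef, bce, bdf, bef, cde, cdf

so the chain groups are C_0 ≅ Z^6, C_1 ≅ Z^15, C_2 ≅ Z^10.

Boundary ∂_1: C_1 → C_0 is given by ∂[p,q] = [q] − [p].
This gives a 6×15 integer matrix of rank 5; reducing to Smith normal form yields diagonal entries (1,1,1,1,1).

The boundary map ∂_2: C_2 → C_1 maps a triangle to the signed sum of its edges. For instance
  ∂cdf = df − cf + cd,
  ∂cde = de − ce + cd.
The 15×10 boundary matrix has rank 10 and Smith normal form diag(1,1,1,1,1,1,1,1,1,2).

From H_k ≅ ker(∂_k) / im(∂_{k+1}) we obtain:

  H_0: rank C_0 − rank ∂_1 = 6 − 5 = 1, and the invariant factors of ∂_1 are all 1, so H_0 = Z.
  H_1: rank ker ∂_1 − rank ∂_2 = (15 − 5) − 10 = 0, and ∂_2 has invariant factor 2 > 1, so H_1 = Z/2.
  H_2: rank ker ∂_2 − rank ∂_3 = (10 − 10) − 0 = 0, and there is no ∂_3, so H_2 = 0.

As a check, the Euler characteristic is 6 − 15 + 10 = 1, which agrees with 1 − 0 + 0 = 1.
(K is a triangulation of the real projective plane RP^2.)

H_0 ≅ Z,  H_1 ≅ Z/2,  H_2 = 0.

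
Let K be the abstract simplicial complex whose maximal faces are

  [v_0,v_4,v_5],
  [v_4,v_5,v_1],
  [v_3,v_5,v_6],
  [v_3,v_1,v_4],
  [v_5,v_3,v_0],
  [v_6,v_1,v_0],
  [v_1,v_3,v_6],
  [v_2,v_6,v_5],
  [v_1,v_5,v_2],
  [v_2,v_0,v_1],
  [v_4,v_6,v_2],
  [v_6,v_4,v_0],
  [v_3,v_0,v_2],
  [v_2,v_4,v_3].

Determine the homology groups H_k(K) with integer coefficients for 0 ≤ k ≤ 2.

H_0 = Z,  H_1 = Z^2,  H_2 = Z.

Take the total order v_0 < v_1 < v_2 < v_3 < v_4 < v_5 < v_6 on the vertex set. Then K (dimension 2) consists of the simplices:

  0-simplices (7): [v_0], [v_1], [v_2], [v_3], [v_4], [v_5], [v_6]
  1-simplices (21): (21 of them)
  2-simplices (14): (14 of them)

giving chain groups C_0 ≅ Z^7, C_1 ≅ Z^21, C_2 ≅ Z^14.

The boundary map ∂_1: C_1 → C_0 maps an edge to its endpoints' difference, ∂[p,q] = q − p.
The resulting 7×21 matrix has rank 6, and its Smith normal form has invariant factors (1,1,1,1,1,1).

∂_2: C_2 → C_1 maps a triangle to the signed sum of its edges. For instance
  ∂[v_0,v_3,v_5] = [v_3,v_5] − [v_0,v_5] + [v_0,v_3],
  ∂[v_0,v_1,v_2] = [v_1,v_2] − [v_0,v_2] + [v_0,v_1].
The 21×14 boundary matrix has rank 13 and Smith normal form diag(1,1,1,1,1,1,1,1,1,1,1,1,1).

Reading off H_k = ker ∂_k / im ∂_{k+1}:

  H_0: rank C_0 − rank ∂_1 = 7 − 6 = 1, and the invariant factors of ∂_1 are all 1, so H_0 = Z.
  H_1: rank ker ∂_1 − rank ∂_2 = (21 − 6) − 13 = 2, and the invariant factors of ∂_2 are all 1, so H_1 = Z^2.
  H_2: rank ker ∂_2 − rank ∂_3 = (14 − 13) − 0 = 1, and there is no ∂_3, so H_2 = Z.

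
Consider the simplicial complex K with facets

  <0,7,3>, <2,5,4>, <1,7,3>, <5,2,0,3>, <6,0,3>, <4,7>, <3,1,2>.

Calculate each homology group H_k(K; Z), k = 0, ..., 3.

H_0 ≅ Z,  H_1 ≅ Z,  H_2 = 0,  H_3 = 0.

Fix the vertex order 0 < 1 < 2 < 3 < 4 < 5 < 6 < 7 and write every simplex with vertices in increasing order. Then dim K = 3 and the simplices of K are:

  0-simplices (8): [0], [1], [2], [3], [4], [5], [6], [7]
  1-simplices (16): [0,2], [0,3], [0,5], [0,6], [0,7], [1,2], [1,3], [1,7], [2,3], [2,4], [2,5], [3,5], [3,6], [3,7], [4,5], [4,7]
  2-simplices (9): [0,2,3], [0,2,5], [0,3,5], [0,3,6], [0,3,7], [1,2,3], [1,3,7], [2,3,5], [2,4,5]
  3-simplices (1): [0,2,3,5]

giving chain groups C_0 ≅ Z^8, C_1 ≅ Z^16, C_2 ≅ Z^9, C_3 ≅ Z^1.

Boundary ∂_1: C_1 → C_0 is given by ∂[p,q] = [q] − [p].
As a 8×16 matrix over Z this has rank 7, with invariant factors (1,1,1,1,1,1,1).

The boundary map ∂_2: C_2 → C_1 sends each 2-simplex [p,q,r] to [q,r] − [p,r] + [p,q]. For instance
  ∂[0,3,7] = [3,7] − [0,7] + [0,3],
  ∂[0,2,3] = [2,3] − [0,3] + [0,2].
The resulting 16×9 matrix has rank 8, and its Smith normal form has invariant factors (1,1,1,1,1,1,1,1).

∂_3: C_3 → C_2 sends each 3-simplex σ to the alternating sum Σ_i (−1)^i (σ with its i-th vertex removed). For instance
  ∂[0,2,3,5] = [2,3,5] − [0,3,5] + [0,2,5] − [0,2,3].
The 9×1 boundary matrix has rank 1 and Smith normal form diag(1).

Reading off H_k = ker ∂_k / im ∂_{k+1}:

  H_0: rank C_0 − rank ∂_1 = 8 − 7 = 1, and the invariant factors of ∂_1 are all 1, so H_0 = Z.
  H_1: rank ker ∂_1 − rank ∂_2 = (16 − 7) − 8 = 1, and the invariant factors of ∂_2 are all 1, so H_1 = Z.
  H_2: rank ker ∂_2 − rank ∂_3 = (9 − 8) − 1 = 0, and the invariant factors of ∂_3 are all 1, so H_2 = 0.
  H_3: rank ker ∂_3 − rank ∂_4 = (1 − 1) − 0 = 0, and there is no ∂_4, so H_3 = 0.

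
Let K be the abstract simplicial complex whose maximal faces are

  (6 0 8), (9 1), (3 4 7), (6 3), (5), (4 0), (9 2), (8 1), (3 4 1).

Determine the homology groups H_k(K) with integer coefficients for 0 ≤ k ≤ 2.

H_0 ≅ Z^2,  H_1 ≅ Z^2,  H_2 = 0.

Take the total order 0 < 1 < 2 < 3 < 4 < 5 < 6 < 7 < 8 < 9 on the vertex set. Then K (dimension 2) consists of the simplices:

  0-simplices (10): [0], [1], [2], [3], [4], [5], [6], [7], [8], [9]
  1-simplices (13): [0,4], [0,6], [0,8], [1,3], [1,4], [1,8], [1,9], [2,9], [3,4], [3,6], [3,7], [4,7], [6,8]
  2-simplices (3): [0,6,8], [1,3,4], [3,4,7]

so the chain groups are C_0 ≅ Z^10, C_1 ≅ Z^13, C_2 ≅ Z^3.

The boundary map ∂_1: C_1 → C_0 is given by ∂[p,q] = [q] − [p]. For instance
  ∂[3,7] = [7] − [3].
This gives a 10×13 integer matrix of rank 8; reducing to Smith normal form yields diagonal entries (1,1,1,1,1,1,1,1).

∂_2: C_2 → C_1 acts by ∂[p,q,r] = [q,r] − [p,r] + [p,q]. For instance
  ∂[0,6,8] = [6,8] − [0,8] + [0,6],
  ∂[1,3,4] = [3,4] − [1,4] + [1,3].
The resulting 13×3 matrix has rank 3, and its Smith normal form has invariant factors (1,1,1).

From H_k ≅ ker(∂_k) / im(∂_{k+1}) we obtain:

  H_0: rank C_0 − rank ∂_1 = 10 − 8 = 2, and the invariant factors of ∂_1 are all 1, so H_0 ≅ Z^2.
  H_1: rank ker ∂_1 − rank ∂_2 = (13 − 8) − 3 = 2, and the invariant factors of ∂_2 are all 1, so H_1 ≅ Z^2.
  H_2: rank ker ∂_2 − rank ∂_3 = (3 − 3) − 0 = 0, and there is no ∂_3, so H_2 ≅ 0.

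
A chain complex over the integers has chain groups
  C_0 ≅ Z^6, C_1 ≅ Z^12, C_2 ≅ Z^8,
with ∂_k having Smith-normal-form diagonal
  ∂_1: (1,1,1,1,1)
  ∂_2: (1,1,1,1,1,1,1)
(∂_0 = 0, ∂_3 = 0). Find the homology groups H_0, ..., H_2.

H_0 ≅ Z,  H_1 = 0,  H_2 ≅ Z.

H_0: b_0 = 6 − 0 − 5 = 1; torsion from ∂_1 factors > 1: none. So H_0 ≅ Z.
H_1: b_1 = 12 − 5 − 7 = 0; torsion from ∂_2 factors > 1: none. So H_1 ≅ 0.
H_2: b_2 = 8 − 7 − 0 = 1; torsion from ∂_3 factors > 1: none. So H_2 ≅ Z.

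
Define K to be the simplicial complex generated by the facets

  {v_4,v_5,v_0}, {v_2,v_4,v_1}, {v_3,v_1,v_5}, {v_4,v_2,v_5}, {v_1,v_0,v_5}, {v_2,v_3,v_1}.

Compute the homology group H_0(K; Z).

H_0 ≅ Z.

Order the vertices as v_0 < v_1 < v_2 < v_3 < v_4 < v_5. Listing each simplex with vertices in this order, K has dimension 2 with simplices:

  0-simplices (6): [v_0], [v_1], [v_2], [v_3], [v_4], [v_5]
  1-simplices (12): [v_0,v_1], [v_0,v_4], [v_0,v_5], [v_1,v_2], [v_1,v_3], [v_1,v_4], [v_1,v_5], [v_2,v_3], [v_2,v_4], [v_2,v_5], [v_3,v_5], [v_4,v_5]
  2-simplices (6): [v_0,v_1,v_5], [v_0,v_4,v_5], [v_1,v_2,v_3], [v_1,v_2,v_4], [v_1,v_3,v_5], [v_2,v_4,v_5]

giving chain groups C_0 ≅ Z^6, C_1 ≅ Z^12, C_2 ≅ Z^6.

∂_1: C_1 → C_0 maps an edge to its endpoints' difference, ∂[p,q] = q − p. For instance
  ∂[v_2,v_4] = [v_4] − [v_2].
The resulting 6×12 matrix has rank 5, and its Smith normal form has invariant factors (1,1,1,1,1).

∂_2: C_2 → C_1 acts by ∂[p,q,r] = [q,r] − [p,r] + [p,q]. For instance
  ∂[v_0,v_4,v_5] = [v_4,v_5] − [v_0,v_5] + [v_0,v_4],
  ∂[v_0,v_1,v_5] = [v_1,v_5] − [v_0,v_5] + [v_0,v_1].
The 12×6 boundary matrix has rank 6 and Smith normal form diag(1,1,1,1,1,1).

Computing H_k = (kernel of ∂_k) / (image of ∂_{k+1}):

  H_0: rank C_0 − rank ∂_1 = 6 − 5 = 1, and the invariant factors of ∂_1 are all 1, so H_0 ≅ Z.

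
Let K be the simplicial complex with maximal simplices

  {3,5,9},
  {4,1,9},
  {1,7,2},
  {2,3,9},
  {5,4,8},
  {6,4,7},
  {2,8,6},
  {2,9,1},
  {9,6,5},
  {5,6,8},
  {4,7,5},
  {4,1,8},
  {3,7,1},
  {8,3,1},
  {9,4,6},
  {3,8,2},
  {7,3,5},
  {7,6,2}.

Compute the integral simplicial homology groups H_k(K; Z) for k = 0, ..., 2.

We work with the vertex ordering 1 < 2 < 3 < 4 < 5 < 6 < 7 < 8 < 9. The simplices of K, each written with vertices in increasing order, are:

  0-simplices (9): [1], [2], [3], [4], [5], [6], [7], [8], [9]
  1-simplices (27): (27 of them)
  2-simplices (18): [1,2,7], [1,2,9], [1,3,7], [1,3,8], [1,4,8], [1,4,9], [2,3,8], [2,3,9], [2,6,7], [2,6,8], [3,5,7], [3,5,9], [4,5,7], [4,5,8], [4,6,7], [4,6,9], [5,6,8], [5,6,9]

Hence C_0 ≅ Z^9, C_1 ≅ Z^27, C_2 ≅ Z^18.

Boundary ∂_1: C_1 → C_0 is given by ∂[p,q] = [q] − [p].
As a 9×27 matrix over Z this has rank 8, with invariant factors (1,1,1,1,1,1,1,1).

The boundary map ∂_2: C_2 → C_1 maps a triangle to the signed sum of its edges. For instance
  ∂[2,3,9] = [3,9] − [2,9] + [2,3],
  ∂[2,3,8] = [3,8] − [2,8] + [2,3].
As a 27×18 matrix over Z this has rank 18, with invariant factors (1,1,1,1,1,1,1,1,1,1,1,1,1,1,1,1,1,2).

Now H_k = ker ∂_k / im ∂_{k+1}, so:

  H_0: rank C_0 − rank ∂_1 = 9 − 8 = 1, and the invariant factors of ∂_1 are all 1, so H_0 ≅ Z.
  H_1: rank ker ∂_1 − rank ∂_2 = (27 − 8) − 18 = 1, and ∂_2 has invariant factor 2 > 1, so H_1 ≅ Z ⊕ Z/2Z.
  H_2: rank ker ∂_2 − rank ∂_3 = (18 − 18) − 0 = 0, and there is no ∂_3, so H_2 ≅ 0.

H_0 ≅ Z,  H_1 ≅ Z ⊕ Z/2Z,  H_2 = 0.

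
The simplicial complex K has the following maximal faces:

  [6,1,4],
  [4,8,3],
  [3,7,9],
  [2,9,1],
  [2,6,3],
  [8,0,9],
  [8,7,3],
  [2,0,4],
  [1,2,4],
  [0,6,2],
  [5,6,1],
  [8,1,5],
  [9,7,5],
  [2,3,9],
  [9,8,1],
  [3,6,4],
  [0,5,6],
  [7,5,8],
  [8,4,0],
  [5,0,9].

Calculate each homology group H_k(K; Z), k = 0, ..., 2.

Order the vertices as 0 < 1 < 2 < 3 < 4 < 5 < 6 < 7 < 8 < 9. Listing each simplex with vertices in this order, K has dimension 2 with simplices:

  0-simplices (10): [0], [1], [2], [3], [4], [5], [6], [7], [8], [9]
  1-simplices (30): (30 of them)
  2-simplices (20): (20 of them)

giving chain groups C_0 ≅ Z^10, C_1 ≅ Z^30, C_2 ≅ Z^20.

∂_1: C_1 → C_0 is given by ∂[p,q] = [q] − [p].
As a 10×30 matrix over Z this has rank 9, with invariant factors (1,1,1,1,1,1,1,1,1).

The boundary map ∂_2: C_2 → C_1 acts by ∂[p,q,r] = [q,r] − [p,r] + [p,q]. For instance
  ∂[1,5,8] = [5,8] − [1,8] + [1,5],
  ∂[0,4,8] = [4,8] − [0,8] + [0,4].
The 30×20 boundary matrix has rank 20 and Smith normal form diag(1,1,1,1,1,1,1,1,1,1,1,1,1,1,1,1,1,1,1,2).

Reading off H_k = ker ∂_k / im ∂_{k+1}:

  H_0: rank C_0 − rank ∂_1 = 10 − 9 = 1, and the invariant factors of ∂_1 are all 1, so H_0 = Z.
  H_1: rank ker ∂_1 − rank ∂_2 = (30 − 9) − 20 = 1, and ∂_2 has invariant factor 2 > 1, so H_1 = Z × Z/2.
  H_2: rank ker ∂_2 − rank ∂_3 = (20 − 20) − 0 = 0, and there is no ∂_3, so H_2 = 0.

As a check, the Euler characteristic is 10 − 30 + 20 = 0, which agrees with 1 − 1 + 0 = 0.
(K is a triangulation of the Klein bottle.)

H_0 = Z,  H_1 = Z × Z/2,  H_2 = 0.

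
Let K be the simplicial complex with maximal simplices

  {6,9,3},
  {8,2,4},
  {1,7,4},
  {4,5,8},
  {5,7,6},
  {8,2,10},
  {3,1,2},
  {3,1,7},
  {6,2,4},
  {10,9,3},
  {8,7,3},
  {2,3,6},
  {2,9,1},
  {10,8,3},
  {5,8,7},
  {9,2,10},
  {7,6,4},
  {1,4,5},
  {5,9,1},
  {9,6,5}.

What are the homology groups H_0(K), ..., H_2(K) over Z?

H_0 ≅ Z,  H_1 ≅ Z ⊕ Z_2,  H_2 = 0.

We work with the vertex ordering 1 < 2 < 3 < 4 < 5 < 6 < 7 < 8 < 9 < 10. The simplices of K, each written with vertices in increasing order, are:

  0-simplices (10): [1], [2], [3], [4], [5], [6], [7], [8], [9], [10]
  1-simplices (30): (30 of them)
  2-simplices (20): (20 of them)

so the chain groups are C_0 ≅ Z^10, C_1 ≅ Z^30, C_2 ≅ Z^20.

The boundary map ∂_1: C_1 → C_0 sends each edge [p,q] (with p < q) to q − p. For instance
  ∂[1,9] = [9] − [1].
As a 10×30 matrix over Z this has rank 9, with invariant factors (1,1,1,1,1,1,1,1,1).

∂_2: C_2 → C_1 sends each 2-simplex [p,q,r] to [q,r] − [p,r] + [p,q]. For instance
  ∂[3,9,10] = [9,10] − [3,10] + [3,9],
  ∂[2,3,6] = [3,6] − [2,6] + [2,3].
The 30×20 boundary matrix has rank 20 and Smith normal form diag(1,1,1,1,1,1,1,1,1,1,1,1,1,1,1,1,1,1,1,2).

Reading off H_k = ker ∂_k / im ∂_{k+1}:

  H_0: rank C_0 − rank ∂_1 = 10 − 9 = 1, and the invariant factors of ∂_1 are all 1, so H_0 = Z.
  H_1: rank ker ∂_1 − rank ∂_2 = (30 − 9) − 20 = 1, and ∂_2 has invariant factor 2 > 1, so H_1 = Z ⊕ Z_2.
  H_2: rank ker ∂_2 − rank ∂_3 = (20 − 20) − 0 = 0, and there is no ∂_3, so H_2 = 0.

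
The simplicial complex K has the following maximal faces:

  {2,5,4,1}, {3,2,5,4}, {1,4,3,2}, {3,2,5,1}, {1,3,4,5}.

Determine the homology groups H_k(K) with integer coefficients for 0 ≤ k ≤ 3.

K has 5 vertices, 10 edges, 10 triangles, 5 3-simplices.
rank ∂_0 = 0, rank ∂_1 = 4 ⇒ b_0 = 5 − 0 − 4 = 1; all invariant factors of ∂_1 are 1 so no torsion. So H_0 = Z.
rank ∂_1 = 4, rank ∂_2 = 6 ⇒ b_1 = 10 − 4 − 6 = 0; all invariant factors of ∂_2 are 1 so no torsion. So H_1 = 0.
rank ∂_2 = 6, rank ∂_3 = 4 ⇒ b_2 = 10 − 6 − 4 = 0; all invariant factors of ∂_3 are 1 so no torsion. So H_2 = 0.
rank ∂_3 = 4, rank ∂_4 = 0 ⇒ b_3 = 5 − 4 − 0 = 1. So H_3 = Z.

H_0 = Z,  H_1 = 0,  H_2 = 0,  H_3 = Z.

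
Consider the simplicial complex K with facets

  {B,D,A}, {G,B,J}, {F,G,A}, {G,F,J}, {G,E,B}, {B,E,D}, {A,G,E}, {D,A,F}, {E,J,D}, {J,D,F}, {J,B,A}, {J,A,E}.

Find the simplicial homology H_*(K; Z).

H_0 = Z,  H_1 = Z/2Z,  H_2 = 0.

K has 7 vertices, 18 edges, 12 triangles.
rank ∂_0 = 0, rank ∂_1 = 6 ⇒ b_0 = 7 − 0 − 6 = 1; all invariant factors of ∂_1 are 1 so no torsion. So H_0 = Z.
rank ∂_1 = 6, rank ∂_2 = 12 ⇒ b_1 = 18 − 6 − 12 = 0; ∂_2 has invariant factor(s) [2] giving torsion. So H_1 = Z/2Z.
rank ∂_2 = 12, rank ∂_3 = 0 ⇒ b_2 = 12 − 12 − 0 = 0. So H_2 = 0.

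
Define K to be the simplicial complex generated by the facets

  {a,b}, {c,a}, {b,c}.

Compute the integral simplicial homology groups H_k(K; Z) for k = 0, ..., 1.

H_0 = Z,  H_1 = Z.

We work with the vertex ordering a < b < c. The simplices of K, each written with vertices in increasing order, are:

  0-simplices (3): a, b, c
  1-simplices (3): ab, ac, bc

giving chain groups C_0 ≅ Z^3, C_1 ≅ Z^3.

∂_1: C_1 → C_0 is given by ∂[p,q] = [q] − [p]. For instance
  ∂ab = b − a.
As a 3×3 matrix over Z this has rank 2, with invariant factors (1,1).

Computing H_k = (kernel of ∂_k) / (image of ∂_{k+1}):

  H_0: rank C_0 − rank ∂_1 = 3 − 2 = 1, and the invariant factors of ∂_1 are all 1, so H_0 = Z.
  H_1: rank ker ∂_1 − rank ∂_2 = (3 − 2) − 0 = 1, and there is no ∂_2, so H_1 = Z.

As a check, the Euler characteristic is 3 − 3 = 0, which agrees with 1 − 1 = 0.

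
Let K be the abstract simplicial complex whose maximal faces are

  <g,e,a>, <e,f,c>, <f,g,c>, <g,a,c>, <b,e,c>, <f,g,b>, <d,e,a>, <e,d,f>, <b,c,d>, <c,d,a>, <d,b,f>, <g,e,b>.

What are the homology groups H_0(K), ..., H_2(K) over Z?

H_0 ≅ Z,  H_1 ≅ Z/2,  H_2 = 0.

Fix the vertex order a < b < c < d < e < f < g and write every simplex with vertices in increasing order. Then dim K = 2 and the simplices of K are:

  0-simplices (7): a, b, c, d, e, f, g
  1-simplices (18): ac, ad, ae, ag, bc, bd, be, bf, bg, cd, ce, cf, cg, de, df, ef, eg, fg
  2-simplices (12): acd, acg, ade, aeg, bcd, bce, bdf, beg, bfg, cef, cfg, def

so the chain groups are C_0 ≅ Z^7, C_1 ≅ Z^18, C_2 ≅ Z^12.

Boundary ∂_1: C_1 → C_0 is given by ∂[p,q] = [q] − [p]. For instance
  ∂ce = e − c.
The 7×18 boundary matrix has rank 6 and Smith normal form diag(1,1,1,1,1,1).

∂_2: C_2 → C_1 maps a triangle to the signed sum of its edges. For instance
  ∂cef = ef − cf + ce,
  ∂bdf = df − bf + bd.
The 18×12 boundary matrix has rank 12 and Smith normal form diag(1,1,1,1,1,1,1,1,1,1,1,2).

Now H_k = ker ∂_k / im ∂_{k+1}, so:

  H_0: rank C_0 − rank ∂_1 = 7 − 6 = 1, and the invariant factors of ∂_1 are all 1, so H_0 = Z.
  H_1: rank ker ∂_1 − rank ∂_2 = (18 − 6) − 12 = 0, and ∂_2 has invariant factor 2 > 1, so H_1 = Z/2.
  H_2: rank ker ∂_2 − rank ∂_3 = (12 − 12) − 0 = 0, and there is no ∂_3, so H_2 = 0.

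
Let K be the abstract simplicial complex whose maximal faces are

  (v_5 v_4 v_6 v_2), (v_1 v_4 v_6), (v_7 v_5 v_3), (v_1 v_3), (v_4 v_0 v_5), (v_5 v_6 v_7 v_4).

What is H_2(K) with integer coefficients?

Order the vertices as v_0 < v_1 < v_2 < v_3 < v_4 < v_5 < v_6 < v_7. Listing each simplex with vertices in this order, K has dimension 3 with simplices:

  0-simplices (8): [v_0], [v_1], [v_2], [v_3], [v_4], [v_5], [v_6], [v_7]
  1-simplices (16): (16 of them)
  2-simplices (10): [v_0,v_4,v_5], [v_1,v_4,v_6], [v_2,v_4,v_5], [v_2,v_4,v_6], [v_2,v_5,v_6], [v_3,v_5,v_7], [v_4,v_5,v_6], [v_4,v_5,v_7], [v_4,v_6,v_7], [v_5,v_6,v_7]
  3-simplices (2): [v_2,v_4,v_5,v_6], [v_4,v_5,v_6,v_7]

Hence C_0 ≅ Z^8, C_1 ≅ Z^16, C_2 ≅ Z^10, C_3 ≅ Z^2.

Boundary ∂_1: C_1 → C_0 is given by ∂[p,q] = [q] − [p]. For instance
  ∂[v_0,v_4] = [v_4] − [v_0].
The resulting 8×16 matrix has rank 7, and its Smith normal form has invariant factors (1,1,1,1,1,1,1).

∂_2: C_2 → C_1 acts by ∂[p,q,r] = [q,r] − [p,r] + [p,q]. For instance
  ∂[v_4,v_5,v_7] = [v_5,v_7] − [v_4,v_7] + [v_4,v_5],
  ∂[v_0,v_4,v_5] = [v_4,v_5] − [v_0,v_5] + [v_0,v_4].
As a 16×10 matrix over Z this has rank 8, with invariant factors (1,1,1,1,1,1,1,1).

The boundary map ∂_3: C_3 → C_2 sends each 3-simplex σ to the alternating sum Σ_i (−1)^i (σ with its i-th vertex removed). For instance
  ∂[v_2,v_4,v_5,v_6] = [v_4,v_5,v_6] − [v_2,v_5,v_6] + [v_2,v_4,v_6] − [v_2,v_4,v_5],
  ∂[v_4,v_5,v_6,v_7] = [v_5,v_6,v_7] − [v_4,v_6,v_7] + [v_4,v_5,v_7] − [v_4,v_5,v_6].
This gives a 10×2 integer matrix of rank 2; reducing to Smith normal form yields diagonal entries (1,1).

From H_k ≅ ker(∂_k) / im(∂_{k+1}) we obtain:

  H_2: rank ker ∂_2 − rank ∂_3 = (10 − 8) − 2 = 0, and the invariant factors of ∂_3 are all 1, so H_2 = 0.

H_2 = 0.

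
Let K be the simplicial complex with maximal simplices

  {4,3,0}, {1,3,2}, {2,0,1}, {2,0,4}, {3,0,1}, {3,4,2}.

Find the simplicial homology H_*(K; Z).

H_0 ≅ Z,  H_1 = 0,  H_2 ≅ Z.

Take the total order 0 < 1 < 2 < 3 < 4 on the vertex set. Then K (dimension 2) consists of the simplices:

  0-simplices (5): [0], [1], [2], [3], [4]
  1-simplices (9): [0,1], [0,2], [0,3], [0,4], [1,2], [1,3], [2,3], [2,4], [3,4]
  2-simplices (6): [0,1,2], [0,1,3], [0,2,4], [0,3,4], [1,2,3], [2,3,4]

giving chain groups C_0 ≅ Z^5, C_1 ≅ Z^9, C_2 ≅ Z^6.

∂_1: C_1 → C_0 sends each edge [p,q] (with p < q) to q − p.
This gives a 5×9 integer matrix of rank 4; reducing to Smith normal form yields diagonal entries (1,1,1,1).

Boundary ∂_2: C_2 → C_1 maps a triangle to the signed sum of its edges. For instance
  ∂[0,3,4] = [3,4] − [0,4] + [0,3],
  ∂[2,3,4] = [3,4] − [2,4] + [2,3].
The 9×6 boundary matrix has rank 5 and Smith normal form diag(1,1,1,1,1).

Computing H_k = (kernel of ∂_k) / (image of ∂_{k+1}):

  H_0: rank C_0 − rank ∂_1 = 5 − 4 = 1, and the invariant factors of ∂_1 are all 1, so H_0 = Z.
  H_1: rank ker ∂_1 − rank ∂_2 = (9 − 4) − 5 = 0, and the invariant factors of ∂_2 are all 1, so H_1 = 0.
  H_2: rank ker ∂_2 − rank ∂_3 = (6 − 5) − 0 = 1, and there is no ∂_3, so H_2 = Z.

As a check, the Euler characteristic is 5 − 9 + 6 = 2, which agrees with 1 − 0 + 1 = 2.
(K is a triangulation of the 2-sphere S^2.)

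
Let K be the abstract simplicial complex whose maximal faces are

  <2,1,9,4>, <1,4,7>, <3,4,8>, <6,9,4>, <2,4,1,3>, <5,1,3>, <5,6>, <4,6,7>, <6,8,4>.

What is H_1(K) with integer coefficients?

Order the vertices as 1 < 2 < 3 < 4 < 5 < 6 < 7 < 8 < 9. Listing each simplex with vertices in this order, K has dimension 3 with simplices:

  0-simplices (9): [1], [2], [3], [4], [5], [6], [7], [8], [9]
  1-simplices (20): [1,2], [1,3], [1,4], [1,5], [1,7], [1,9], [2,3], [2,4], [2,9], [3,4], [3,5], [3,8], [4,6], [4,7], [4,8], [4,9], [5,6], [6,7], [6,8], [6,9]
  2-simplices (13): [1,2,3], [1,2,4], [1,2,9], [1,3,4], [1,3,5], [1,4,7], [1,4,9], [2,3,4], [2,4,9], [3,4,8], [4,6,7], [4,6,8], [4,6,9]
  3-simplices (2): [1,2,3,4], [1,2,4,9]

Hence C_0 ≅ Z^9, C_1 ≅ Z^20, C_2 ≅ Z^13, C_3 ≅ Z^2.

Boundary ∂_1: C_1 → C_0 sends each edge [p,q] (with p < q) to q − p.
The resulting 9×20 matrix has rank 8, and its Smith normal form has invariant factors (1,1,1,1,1,1,1,1).

Boundary ∂_2: C_2 → C_1 maps a triangle to the signed sum of its edges. For instance
  ∂[1,3,5] = [3,5] − [1,5] + [1,3],
  ∂[4,6,7] = [6,7] − [4,7] + [4,6].
The 20×13 boundary matrix has rank 11 and Smith normal form diag(1,1,1,1,1,1,1,1,1,1,1).

The boundary map ∂_3: C_3 → C_2 sends each 3-simplex σ to the alternating sum Σ_i (−1)^i (σ with its i-th vertex removed). For instance
  ∂[1,2,4,9] = [2,4,9] − [1,4,9] + [1,2,9] − [1,2,4],
  ∂[1,2,3,4] = [2,3,4] − [1,3,4] + [1,2,4] − [1,2,3].
This gives a 13×2 integer matrix of rank 2; reducing to Smith normal form yields diagonal entries (1,1).

Now H_k = ker ∂_k / im ∂_{k+1}, so:

  H_1: rank ker ∂_1 − rank ∂_2 = (20 − 8) − 11 = 1, and the invariant factors of ∂_2 are all 1, so H_1 = Z.

H_1 = Z.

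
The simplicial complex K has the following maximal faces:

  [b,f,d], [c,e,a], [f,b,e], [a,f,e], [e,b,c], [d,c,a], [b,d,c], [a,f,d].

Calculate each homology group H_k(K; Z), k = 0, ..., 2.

H_0 ≅ Z,  H_1 = 0,  H_2 ≅ Z.

We work with the vertex ordering a < b < c < d < e < f. The simplices of K, each written with vertices in increasing order, are:

  0-simplices (6): a, b, c, d, e, f
  1-simplices (12): ac, ad, ae, af, bc, bd, be, bf, cd, ce, df, ef
  2-simplices (8): acd, ace, adf, aef, bcd, bce, bdf, bef

Hence C_0 ≅ Z^6, C_1 ≅ Z^12, C_2 ≅ Z^8.

Boundary ∂_1: C_1 → C_0 sends each edge [p,q] (with p < q) to q − p. For instance
  ∂bc = c − b.
As a 6×12 matrix over Z this has rank 5, with invariant factors (1,1,1,1,1).

Boundary ∂_2: C_2 → C_1 maps a triangle to the signed sum of its edges. For instance
  ∂ace = ce − ae + ac,
  ∂bcd = cd − bd + bc.
As a 12×8 matrix over Z this has rank 7, with invariant factors (1,1,1,1,1,1,1).

Computing H_k = (kernel of ∂_k) / (image of ∂_{k+1}):

  H_0: rank C_0 − rank ∂_1 = 6 − 5 = 1, and the invariant factors of ∂_1 are all 1, so H_0 = Z.
  H_1: rank ker ∂_1 − rank ∂_2 = (12 − 5) − 7 = 0, and the invariant factors of ∂_2 are all 1, so H_1 = 0.
  H_2: rank ker ∂_2 − rank ∂_3 = (8 − 7) − 0 = 1, and there is no ∂_3, so H_2 = Z.

As a check, the Euler characteristic is 6 − 12 + 8 = 2, which agrees with 1 − 0 + 1 = 2.
(K is a triangulation of the 2-sphere S^2.)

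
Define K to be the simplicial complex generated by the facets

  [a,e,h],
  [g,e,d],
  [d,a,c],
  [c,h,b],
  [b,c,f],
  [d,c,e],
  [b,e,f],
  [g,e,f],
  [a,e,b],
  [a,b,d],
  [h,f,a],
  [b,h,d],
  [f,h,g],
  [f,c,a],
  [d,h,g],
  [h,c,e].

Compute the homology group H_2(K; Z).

Order the vertices as a < b < c < d < e < f < g < h. Listing each simplex with vertices in this order, K has dimension 2 with simplices:

  0-simplices (8): a, b, c, d, e, f, g, h
  1-simplices (24): ab, ac, ad, ae, af, ah, bc, bd, be, bf, bh, cd, ce, cf, ch, de, dg, dh, ef, eg, eh, fg, fh, gh
  2-simplices (16): abd, abe, acd, acf, aeh, afh, bcf, bch, bdh, bef, cde, ceh, deg, dgh, efg, fgh

so the chain groups are C_0 ≅ Z^8, C_1 ≅ Z^24, C_2 ≅ Z^16.

The boundary map ∂_1: C_1 → C_0 is given by ∂[p,q] = [q] − [p]. For instance
  ∂ch = h − c.
This gives a 8×24 integer matrix of rank 7; reducing to Smith normal form yields diagonal entries (1,1,1,1,1,1,1).

The boundary map ∂_2: C_2 → C_1 sends each 2-simplex [p,q,r] to [q,r] − [p,r] + [p,q]. For instance
  ∂deg = eg − dg + de,
  ∂cde = de − ce + cd.
The resulting 24×16 matrix has rank 15, and its Smith normal form has invariant factors (1,1,1,1,1,1,1,1,1,1,1,1,1,1,1).

Computing H_k = (kernel of ∂_k) / (image of ∂_{k+1}):

  H_2: rank ker ∂_2 − rank ∂_3 = (16 − 15) − 0 = 1, and there is no ∂_3, so H_2 ≅ Z.

H_2 ≅ Z.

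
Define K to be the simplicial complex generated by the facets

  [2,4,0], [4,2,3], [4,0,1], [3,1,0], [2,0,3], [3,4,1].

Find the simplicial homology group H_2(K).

K has 5 vertices, 9 edges, 6 triangles.
rank ∂_2 = 5, rank ∂_3 = 0 ⇒ b_2 = 6 − 5 − 0 = 1. So H_2 ≅ Z.

H_2 = Z.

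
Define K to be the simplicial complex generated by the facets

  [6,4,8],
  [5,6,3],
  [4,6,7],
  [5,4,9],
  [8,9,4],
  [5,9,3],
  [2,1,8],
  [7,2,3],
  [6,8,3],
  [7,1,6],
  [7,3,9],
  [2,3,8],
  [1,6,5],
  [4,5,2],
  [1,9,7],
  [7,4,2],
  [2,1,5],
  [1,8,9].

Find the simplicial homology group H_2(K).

We work with the vertex ordering 1 < 2 < 3 < 4 < 5 < 6 < 7 < 8 < 9. The simplices of K, each written with vertices in increasing order, are:

  0-simplices (9): [1], [2], [3], [4], [5], [6], [7], [8], [9]
  1-simplices (27): (27 of them)
  2-simplices (18): [1,2,5], [1,2,8], [1,5,6], [1,6,7], [1,7,9], [1,8,9], [2,3,7], [2,3,8], [2,4,5], [2,4,7], [3,5,6], [3,5,9], [3,6,8], [3,7,9], [4,5,9], [4,6,7], [4,6,8], [4,8,9]

giving chain groups C_0 ≅ Z^9, C_1 ≅ Z^27, C_2 ≅ Z^18.

The boundary map ∂_1: C_1 → C_0 is given by ∂[p,q] = [q] − [p]. For instance
  ∂[5,6] = [6] − [5].
The resulting 9×27 matrix has rank 8, and its Smith normal form has invariant factors (1,1,1,1,1,1,1,1).

∂_2: C_2 → C_1 maps a triangle to the signed sum of its edges. For instance
  ∂[4,8,9] = [8,9] − [4,9] + [4,8],
  ∂[1,2,5] = [2,5] − [1,5] + [1,2].
The 27×18 boundary matrix has rank 17 and Smith normal form diag(1,1,1,1,1,1,1,1,1,1,1,1,1,1,1,1,1).

Reading off H_k = ker ∂_k / im ∂_{k+1}:

  H_2: rank ker ∂_2 − rank ∂_3 = (18 − 17) − 0 = 1, and there is no ∂_3, so H_2 = Z.

H_2 = Z.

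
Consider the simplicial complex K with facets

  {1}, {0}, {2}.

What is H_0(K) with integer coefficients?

H_0 = Z^3.

Fix the vertex order 0 < 1 < 2 and write every simplex with vertices in increasing order. Then dim K = 0 and the simplices of K are:

  0-simplices (3): [0], [1], [2]

Hence C_0 ≅ Z^3.

Reading off H_k = ker ∂_k / im ∂_{k+1}:

  H_0: rank C_0 − rank ∂_1 = 3 − 0 = 3, and there is no ∂_1, so H_0 ≅ Z^3.

(K is a triangulation of a set of 3 points.)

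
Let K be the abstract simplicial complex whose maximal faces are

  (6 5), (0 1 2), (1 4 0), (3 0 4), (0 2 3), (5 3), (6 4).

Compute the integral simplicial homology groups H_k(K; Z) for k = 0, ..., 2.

H_0 = Z,  H_1 = Z,  H_2 = 0.

We work with the vertex ordering 0 < 1 < 2 < 3 < 4 < 5 < 6. The simplices of K, each written with vertices in increasing order, are:

  0-simplices (7): [0], [1], [2], [3], [4], [5], [6]
  1-simplices (11): [0,1], [0,2], [0,3], [0,4], [1,2], [1,4], [2,3], [3,4], [3,5], [4,6], [5,6]
  2-simplices (4): [0,1,2], [0,1,4], [0,2,3], [0,3,4]

giving chain groups C_0 ≅ Z^7, C_1 ≅ Z^11, C_2 ≅ Z^4.

∂_1: C_1 → C_0 sends each edge [p,q] (with p < q) to q − p.
The resulting 7×11 matrix has rank 6, and its Smith normal form has invariant factors (1,1,1,1,1,1).

The boundary map ∂_2: C_2 → C_1 sends each 2-simplex [p,q,r] to [q,r] − [p,r] + [p,q]. For instance
  ∂[0,3,4] = [3,4] − [0,4] + [0,3],
  ∂[0,2,3] = [2,3] − [0,3] + [0,2].
The resulting 11×4 matrix has rank 4, and its Smith normal form has invariant factors (1,1,1,1).

Computing H_k = (kernel of ∂_k) / (image of ∂_{k+1}):

  H_0: rank C_0 − rank ∂_1 = 7 − 6 = 1, and the invariant factors of ∂_1 are all 1, so H_0 ≅ Z.
  H_1: rank ker ∂_1 − rank ∂_2 = (11 − 6) − 4 = 1, and the invariant factors of ∂_2 are all 1, so H_1 ≅ Z.
  H_2: rank ker ∂_2 − rank ∂_3 = (4 − 4) − 0 = 0, and there is no ∂_3, so H_2 ≅ 0.

As a check, the Euler characteristic is 7 − 11 + 4 = 0, which agrees with 1 − 1 + 0 = 0.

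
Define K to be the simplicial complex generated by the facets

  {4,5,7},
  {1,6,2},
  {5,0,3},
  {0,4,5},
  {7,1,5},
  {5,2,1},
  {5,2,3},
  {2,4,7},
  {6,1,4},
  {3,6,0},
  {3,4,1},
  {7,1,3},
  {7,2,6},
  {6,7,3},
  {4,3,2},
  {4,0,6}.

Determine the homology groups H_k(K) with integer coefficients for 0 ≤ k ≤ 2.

H_0 = Z,  H_1 = Z^2,  H_2 = Z.

Take the total order 0 < 1 < 2 < 3 < 4 < 5 < 6 < 7 on the vertex set. Then K (dimension 2) consists of the simplices:

  0-simplices (8): [0], [1], [2], [3], [4], [5], [6], [7]
  1-simplices (24): (24 of them)
  2-simplices (16): [0,3,5], [0,3,6], [0,4,5], [0,4,6], [1,2,5], [1,2,6], [1,3,4], [1,3,7], [1,4,6], [1,5,7], [2,3,4], [2,3,5], [2,4,7], [2,6,7], [3,6,7], [4,5,7]

so the chain groups are C_0 ≅ Z^8, C_1 ≅ Z^24, C_2 ≅ Z^16.

The boundary map ∂_1: C_1 → C_0 is given by ∂[p,q] = [q] − [p]. For instance
  ∂[6,7] = [7] − [6].
As a 8×24 matrix over Z this has rank 7, with invariant factors (1,1,1,1,1,1,1).

The boundary map ∂_2: C_2 → C_1 maps a triangle to the signed sum of its edges. For instance
  ∂[0,3,5] = [3,5] − [0,5] + [0,3],
  ∂[0,3,6] = [3,6] − [0,6] + [0,3].
This gives a 24×16 integer matrix of rank 15; reducing to Smith normal form yields diagonal entries (1,1,1,1,1,1,1,1,1,1,1,1,1,1,1).

From H_k ≅ ker(∂_k) / im(∂_{k+1}) we obtain:

  H_0: rank C_0 − rank ∂_1 = 8 − 7 = 1, and the invariant factors of ∂_1 are all 1, so H_0 ≅ Z.
  H_1: rank ker ∂_1 − rank ∂_2 = (24 − 7) − 15 = 2, and the invariant factors of ∂_2 are all 1, so H_1 ≅ Z^2.
  H_2: rank ker ∂_2 − rank ∂_3 = (16 − 15) − 0 = 1, and there is no ∂_3, so H_2 ≅ Z.

As a check, the Euler characteristic is 8 − 24 + 16 = 0, which agrees with 1 − 2 + 1 = 0.
(K is a triangulation of the torus T^2.)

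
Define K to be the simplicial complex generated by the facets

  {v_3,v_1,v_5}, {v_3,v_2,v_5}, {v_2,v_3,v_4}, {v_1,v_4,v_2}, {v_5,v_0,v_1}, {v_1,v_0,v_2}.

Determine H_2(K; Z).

H_2 = 0.

Take the total order v_0 < v_1 < v_2 < v_3 < v_4 < v_5 on the vertex set. Then K (dimension 2) consists of the simplices:

  0-simplices (6): [v_0], [v_1], [v_2], [v_3], [v_4], [v_5]
  1-simplices (12): [v_0,v_1], [v_0,v_2], [v_0,v_5], [v_1,v_2], [v_1,v_3], [v_1,v_4], [v_1,v_5], [v_2,v_3], [v_2,v_4], [v_2,v_5], [v_3,v_4], [v_3,v_5]
  2-simplices (6): [v_0,v_1,v_2], [v_0,v_1,v_5], [v_1,v_2,v_4], [v_1,v_3,v_5], [v_2,v_3,v_4], [v_2,v_3,v_5]

Hence C_0 ≅ Z^6, C_1 ≅ Z^12, C_2 ≅ Z^6.

The boundary map ∂_1: C_1 → C_0 maps an edge to its endpoints' difference, ∂[p,q] = q − p. For instance
  ∂[v_1,v_5] = [v_5] − [v_1].
The resulting 6×12 matrix has rank 5, and its Smith normal form has invariant factors (1,1,1,1,1).

Boundary ∂_2: C_2 → C_1 sends each 2-simplex [p,q,r] to [q,r] − [p,r] + [p,q]. For instance
  ∂[v_1,v_2,v_4] = [v_2,v_4] − [v_1,v_4] + [v_1,v_2],
  ∂[v_2,v_3,v_5] = [v_3,v_5] − [v_2,v_5] + [v_2,v_3].
As a 12×6 matrix over Z this has rank 6, with invariant factors (1,1,1,1,1,1).

Reading off H_k = ker ∂_k / im ∂_{k+1}:

  H_2: rank ker ∂_2 − rank ∂_3 = (6 − 6) − 0 = 0, and there is no ∂_3, so H_2 ≅ 0.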